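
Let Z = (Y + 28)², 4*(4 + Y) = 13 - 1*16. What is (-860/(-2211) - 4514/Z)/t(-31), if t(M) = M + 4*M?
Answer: 50749708/988018515 ≈ 0.051365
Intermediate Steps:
Y = -19/4 (Y = -4 + (13 - 1*16)/4 = -4 + (13 - 16)/4 = -4 + (¼)*(-3) = -4 - ¾ = -19/4 ≈ -4.7500)
Z = 8649/16 (Z = (-19/4 + 28)² = (93/4)² = 8649/16 ≈ 540.56)
t(M) = 5*M
(-860/(-2211) - 4514/Z)/t(-31) = (-860/(-2211) - 4514/8649/16)/((5*(-31))) = (-860*(-1/2211) - 4514*16/8649)/(-155) = (860/2211 - 72224/8649)*(-1/155) = -50749708/6374313*(-1/155) = 50749708/988018515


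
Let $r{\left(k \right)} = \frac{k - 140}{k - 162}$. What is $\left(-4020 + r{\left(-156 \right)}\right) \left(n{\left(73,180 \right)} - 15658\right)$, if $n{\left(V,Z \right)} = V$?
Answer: $\frac{3319771240}{53} \approx 6.2637 \cdot 10^{7}$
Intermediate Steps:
$r{\left(k \right)} = \frac{-140 + k}{-162 + k}$
$\left(-4020 + r{\left(-156 \right)}\right) \left(n{\left(73,180 \right)} - 15658\right) = \left(-4020 + \frac{-140 - 156}{-162 - 156}\right) \left(73 - 15658\right) = \left(-4020 + \frac{1}{-318} \left(-296\right)\right) \left(-15585\right) = \left(-4020 - - \frac{148}{159}\right) \left(-15585\right) = \left(-4020 + \frac{148}{159}\right) \left(-15585\right) = \left(- \frac{639032}{159}\right) \left(-15585\right) = \frac{3319771240}{53}$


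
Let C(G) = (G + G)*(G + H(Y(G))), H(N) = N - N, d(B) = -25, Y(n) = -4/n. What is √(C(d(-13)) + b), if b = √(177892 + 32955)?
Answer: √(1250 + 7*√4303) ≈ 41.342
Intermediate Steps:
H(N) = 0
C(G) = 2*G² (C(G) = (G + G)*(G + 0) = (2*G)*G = 2*G²)
b = 7*√4303 (b = √210847 = 7*√4303 ≈ 459.18)
√(C(d(-13)) + b) = √(2*(-25)² + 7*√4303) = √(2*625 + 7*√4303) = √(1250 + 7*√4303)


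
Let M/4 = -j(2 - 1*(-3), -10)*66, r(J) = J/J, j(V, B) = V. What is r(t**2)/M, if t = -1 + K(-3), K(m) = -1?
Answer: -1/1320 ≈ -0.00075758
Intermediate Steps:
t = -2 (t = -1 - 1 = -2)
r(J) = 1
M = -1320 (M = 4*(-(2 - 1*(-3))*66) = 4*(-(2 + 3)*66) = 4*(-1*5*66) = 4*(-5*66) = 4*(-330) = -1320)
r(t**2)/M = 1/(-1320) = 1*(-1/1320) = -1/1320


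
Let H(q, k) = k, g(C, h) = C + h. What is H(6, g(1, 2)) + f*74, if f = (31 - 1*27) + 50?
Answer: 3999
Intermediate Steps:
f = 54 (f = (31 - 27) + 50 = 4 + 50 = 54)
H(6, g(1, 2)) + f*74 = (1 + 2) + 54*74 = 3 + 3996 = 3999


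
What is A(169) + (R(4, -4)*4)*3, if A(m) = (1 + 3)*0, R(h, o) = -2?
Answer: -24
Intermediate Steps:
A(m) = 0 (A(m) = 4*0 = 0)
A(169) + (R(4, -4)*4)*3 = 0 - 2*4*3 = 0 - 8*3 = 0 - 24 = -24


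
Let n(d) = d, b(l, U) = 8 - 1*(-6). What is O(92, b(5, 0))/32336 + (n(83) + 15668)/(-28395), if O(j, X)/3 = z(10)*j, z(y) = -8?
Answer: -35751281/57386295 ≈ -0.62299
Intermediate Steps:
b(l, U) = 14 (b(l, U) = 8 + 6 = 14)
O(j, X) = -24*j (O(j, X) = 3*(-8*j) = -24*j)
O(92, b(5, 0))/32336 + (n(83) + 15668)/(-28395) = -24*92/32336 + (83 + 15668)/(-28395) = -2208*1/32336 + 15751*(-1/28395) = -138/2021 - 15751/28395 = -35751281/57386295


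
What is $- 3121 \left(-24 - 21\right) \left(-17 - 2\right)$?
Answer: $-2668455$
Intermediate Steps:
$- 3121 \left(-24 - 21\right) \left(-17 - 2\right) = - 3121 \left(\left(-45\right) \left(-19\right)\right) = \left(-3121\right) 855 = -2668455$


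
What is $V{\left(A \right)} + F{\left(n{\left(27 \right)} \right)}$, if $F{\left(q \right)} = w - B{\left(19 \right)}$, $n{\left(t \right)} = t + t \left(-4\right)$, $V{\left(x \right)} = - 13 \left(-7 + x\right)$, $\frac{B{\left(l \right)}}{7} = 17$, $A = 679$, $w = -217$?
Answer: $-9072$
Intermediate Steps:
$B{\left(l \right)} = 119$ ($B{\left(l \right)} = 7 \cdot 17 = 119$)
$V{\left(x \right)} = 91 - 13 x$
$n{\left(t \right)} = - 3 t$ ($n{\left(t \right)} = t - 4 t = - 3 t$)
$F{\left(q \right)} = -336$ ($F{\left(q \right)} = -217 - 119 = -336$)
$V{\left(A \right)} + F{\left(n{\left(27 \right)} \right)} = \left(91 - 8827\right) - 336 = -8736 - 336 = -9072$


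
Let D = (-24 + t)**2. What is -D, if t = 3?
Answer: -441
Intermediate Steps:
D = 441 (D = (-24 + 3)**2 = (-21)**2 = 441)
-D = -1*441 = -441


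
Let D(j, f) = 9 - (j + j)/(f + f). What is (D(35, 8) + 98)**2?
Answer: 674041/64 ≈ 10532.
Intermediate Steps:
D(j, f) = 9 - j/f (D(j, f) = 9 - 2*j/(2*f) = 9 - 2*j*1/(2*f) = 9 - j/f)
(D(35, 8) + 98)**2 = ((9 - 1*35/8) + 98)**2 = ((9 - 1*35*1/8) + 98)**2 = ((9 - 35/8) + 98)**2 = (37/8 + 98)**2 = (821/8)**2 = 674041/64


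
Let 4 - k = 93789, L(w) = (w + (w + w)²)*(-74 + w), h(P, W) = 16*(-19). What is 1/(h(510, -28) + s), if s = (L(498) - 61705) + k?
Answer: 1/420670142 ≈ 2.3772e-9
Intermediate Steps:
h(P, W) = -304
L(w) = (-74 + w)*(w + 4*w²) (L(w) = (w + (2*w)²)*(-74 + w) = (w + 4*w²)*(-74 + w) = (-74 + w)*(w + 4*w²))
k = -93785 (k = 4 - 1*93789 = 4 - 93789 = -93785)
s = 420670446 (s = (498*(-74 - 295*498 + 4*498²) - 61705) - 93785 = (498*(-74 - 146910 + 4*248004) - 61705) - 93785 = (498*(-74 - 146910 + 992016) - 61705) - 93785 = (498*845032 - 61705) - 93785 = (420825936 - 61705) - 93785 = 420764231 - 93785 = 420670446)
1/(h(510, -28) + s) = 1/(-304 + 420670446) = 1/420670142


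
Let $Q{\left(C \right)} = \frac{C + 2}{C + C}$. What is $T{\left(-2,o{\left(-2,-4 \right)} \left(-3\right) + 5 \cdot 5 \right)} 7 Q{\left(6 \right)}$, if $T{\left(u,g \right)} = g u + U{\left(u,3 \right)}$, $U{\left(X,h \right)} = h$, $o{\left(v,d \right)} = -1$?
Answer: $- \frac{742}{3} \approx -247.33$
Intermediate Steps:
$Q{\left(C \right)} = \frac{2 + C}{2 C}$
$T{\left(u,g \right)} = 3 + g u$ ($T{\left(u,g \right)} = g u + 3 = 3 + g u$)
$T{\left(-2,o{\left(-2,-4 \right)} \left(-3\right) + 5 \cdot 5 \right)} 7 Q{\left(6 \right)} = \left(3 + \left(\left(-1\right) \left(-3\right) + 5 \cdot 5\right) \left(-2\right)\right) 7 \frac{2 + 6}{2 \cdot 6} = \left(3 + \left(3 + 25\right) \left(-2\right)\right) 7 \cdot \frac{1}{2} \cdot \frac{1}{6} \cdot 8 = \left(3 + 28 \left(-2\right)\right) 7 \cdot \frac{2}{3} = \left(3 - 56\right) 7 \cdot \frac{2}{3} = \left(-53\right) 7 \cdot \frac{2}{3} = \left(-371\right) \frac{2}{3} = - \frac{742}{3}$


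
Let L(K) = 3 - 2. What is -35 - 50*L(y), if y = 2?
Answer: -85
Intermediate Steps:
L(K) = 1
-35 - 50*L(y) = -35 - 50*1 = -35 - 50 = -85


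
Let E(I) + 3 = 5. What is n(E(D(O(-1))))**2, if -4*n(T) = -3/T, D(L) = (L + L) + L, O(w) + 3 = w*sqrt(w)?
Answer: 9/64 ≈ 0.14063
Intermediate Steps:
O(w) = -3 + w**(3/2) (O(w) = -3 + w*sqrt(w) = -3 + w**(3/2))
D(L) = 3*L (D(L) = 2*L + L = 3*L)
E(I) = 2 (E(I) = -3 + 5 = 2)
n(T) = 3/(4*T) (n(T) = -(-3)/(4*T) = 3/(4*T))
n(E(D(O(-1))))**2 = ((3/4)/2)**2 = ((3/4)*(1/2))**2 = (3/8)**2 = 9/64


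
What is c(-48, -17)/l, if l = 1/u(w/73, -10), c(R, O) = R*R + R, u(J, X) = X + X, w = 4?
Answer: -45120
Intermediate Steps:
u(J, X) = 2*X
c(R, O) = R + R² (c(R, O) = R² + R = R + R²)
l = -1/20 (l = 1/(2*(-10)) = 1/(-20) = -1/20 ≈ -0.050000)
c(-48, -17)/l = (-48*(1 - 48))/(-1/20) = -48*(-47)*(-20) = 2256*(-20) = -45120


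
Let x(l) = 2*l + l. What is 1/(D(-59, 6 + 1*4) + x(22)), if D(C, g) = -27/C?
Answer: 59/3921 ≈ 0.015047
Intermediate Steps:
x(l) = 3*l
1/(D(-59, 6 + 1*4) + x(22)) = 1/(-27/(-59) + 3*22) = 1/(-27*(-1/59) + 66) = 1/(27/59 + 66) = 1/(3921/59) = 59/3921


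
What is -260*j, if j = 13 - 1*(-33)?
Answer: -11960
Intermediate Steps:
j = 46 (j = 13 + 33 = 46)
-260*j = -260*46 = -11960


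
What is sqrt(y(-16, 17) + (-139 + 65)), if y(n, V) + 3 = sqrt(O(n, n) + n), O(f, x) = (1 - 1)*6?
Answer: sqrt(-77 + 4*I) ≈ 0.2278 + 8.7779*I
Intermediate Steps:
O(f, x) = 0 (O(f, x) = 0*6 = 0)
y(n, V) = -3 + sqrt(n) (y(n, V) = -3 + sqrt(0 + n) = -3 + sqrt(n))
sqrt(y(-16, 17) + (-139 + 65)) = sqrt((-3 + sqrt(-16)) + (-139 + 65)) = sqrt((-3 + 4*I) - 74) = sqrt(-77 + 4*I)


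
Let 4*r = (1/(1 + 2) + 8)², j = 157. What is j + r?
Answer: 6277/36 ≈ 174.36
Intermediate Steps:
r = 625/36 (r = (1/(1 + 2) + 8)²/4 = (1/3 + 8)²/4 = (⅓ + 8)²/4 = (25/3)²/4 = (¼)*(625/9) = 625/36 ≈ 17.361)
j + r = 157 + 625/36 = 6277/36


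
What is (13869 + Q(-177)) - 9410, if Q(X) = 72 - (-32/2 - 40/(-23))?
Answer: 104541/23 ≈ 4545.3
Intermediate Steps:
Q(X) = 1984/23 (Q(X) = 72 - (-32*½ - 40*(-1/23)) = 72 - (-16 + 40/23) = 72 - 1*(-328/23) = 72 + 328/23 = 1984/23)
(13869 + Q(-177)) - 9410 = (13869 + 1984/23) - 9410 = 320971/23 - 9410 = 104541/23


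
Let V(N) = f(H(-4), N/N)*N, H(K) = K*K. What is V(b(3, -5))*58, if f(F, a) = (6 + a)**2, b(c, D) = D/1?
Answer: -14210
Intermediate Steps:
b(c, D) = D (b(c, D) = D*1 = D)
H(K) = K**2
V(N) = 49*N (V(N) = (6 + N/N)**2*N = (6 + 1)**2*N = 7**2*N = 49*N)
V(b(3, -5))*58 = (49*(-5))*58 = -245*58 = -14210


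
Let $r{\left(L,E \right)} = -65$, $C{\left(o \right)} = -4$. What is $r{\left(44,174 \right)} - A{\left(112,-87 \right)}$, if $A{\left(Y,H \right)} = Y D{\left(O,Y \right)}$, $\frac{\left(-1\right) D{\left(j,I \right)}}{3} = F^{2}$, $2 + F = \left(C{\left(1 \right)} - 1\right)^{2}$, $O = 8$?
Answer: $177679$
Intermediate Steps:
$F = 23$ ($F = -2 + \left(-4 - 1\right)^{2} = -2 + \left(-5\right)^{2} = -2 + 25 = 23$)
$D{\left(j,I \right)} = -1587$ ($D{\left(j,I \right)} = - 3 \cdot 23^{2} = \left(-3\right) 529 = -1587$)
$A{\left(Y,H \right)} = - 1587 Y$ ($A{\left(Y,H \right)} = Y \left(-1587\right) = - 1587 Y$)
$r{\left(44,174 \right)} - A{\left(112,-87 \right)} = -65 - \left(-1587\right) 112 = -65 - -177744 = -65 + 177744 = 177679$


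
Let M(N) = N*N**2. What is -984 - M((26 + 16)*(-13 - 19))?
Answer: 2427714600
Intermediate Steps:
M(N) = N**3
-984 - M((26 + 16)*(-13 - 19)) = -984 - ((26 + 16)*(-13 - 19))**3 = -984 - (42*(-32))**3 = -984 - 1*(-1344)**3 = -984 - 1*(-2427715584) = -984 + 2427715584 = 2427714600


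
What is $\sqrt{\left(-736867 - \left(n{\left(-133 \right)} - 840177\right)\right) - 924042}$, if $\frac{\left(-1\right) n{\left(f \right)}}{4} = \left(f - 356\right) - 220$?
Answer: $4 i \sqrt{51473} \approx 907.51 i$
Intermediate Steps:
$n{\left(f \right)} = 2304 - 4 f$ ($n{\left(f \right)} = - 4 \left(\left(f - 356\right) - 220\right) = - 4 \left(\left(-356 + f\right) - 220\right) = - 4 \left(-576 + f\right) = 2304 - 4 f$)
$\sqrt{\left(-736867 - \left(n{\left(-133 \right)} - 840177\right)\right) - 924042} = \sqrt{\left(-736867 - \left(\left(2304 - -532\right) - 840177\right)\right) - 924042} = \sqrt{\left(-736867 - \left(\left(2304 + 532\right) - 840177\right)\right) - 924042} = \sqrt{\left(-736867 - \left(2836 - 840177\right)\right) - 924042} = \sqrt{\left(-736867 - -837341\right) - 924042} = \sqrt{\left(-736867 + 837341\right) - 924042} = \sqrt{100474 - 924042} = \sqrt{-823568} = 4 i \sqrt{51473}$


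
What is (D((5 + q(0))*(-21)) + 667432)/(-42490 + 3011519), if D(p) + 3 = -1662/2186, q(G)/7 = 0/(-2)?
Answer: 729499066/3245148697 ≈ 0.22480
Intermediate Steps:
q(G) = 0 (q(G) = 7*(0/(-2)) = 7*(0*(-1/2)) = 7*0 = 0)
D(p) = -4110/1093 (D(p) = -3 - 1662/2186 = -3 - 1662*1/2186 = -3 - 831/1093 = -4110/1093)
(D((5 + q(0))*(-21)) + 667432)/(-42490 + 3011519) = (-4110/1093 + 667432)/(-42490 + 3011519) = (729499066/1093)/2969029 = (729499066/1093)*(1/2969029) = 729499066/3245148697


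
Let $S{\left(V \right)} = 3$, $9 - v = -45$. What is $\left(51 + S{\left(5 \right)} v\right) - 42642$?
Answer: $-42429$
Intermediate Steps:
$v = 54$ ($v = 9 - -45 = 9 + 45 = 54$)
$\left(51 + S{\left(5 \right)} v\right) - 42642 = \left(51 + 3 \cdot 54\right) - 42642 = \left(51 + 162\right) - 42642 = 213 - 42642 = -42429$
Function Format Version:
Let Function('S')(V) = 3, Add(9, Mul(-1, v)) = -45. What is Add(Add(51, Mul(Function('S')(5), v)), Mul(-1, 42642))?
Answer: -42429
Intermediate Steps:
v = 54 (v = Add(9, Mul(-1, -45)) = Add(9, 45) = 54)
Add(Add(51, Mul(Function('S')(5), v)), Mul(-1, 42642)) = Add(Add(51, Mul(3, 54)), Mul(-1, 42642)) = Add(Add(51, 162), -42642) = Add(213, -42642) = -42429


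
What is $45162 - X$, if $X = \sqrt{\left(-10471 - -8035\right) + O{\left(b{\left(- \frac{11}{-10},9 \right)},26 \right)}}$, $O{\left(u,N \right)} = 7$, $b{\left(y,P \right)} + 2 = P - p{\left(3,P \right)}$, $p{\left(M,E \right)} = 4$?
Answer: $45162 - i \sqrt{2429} \approx 45162.0 - 49.285 i$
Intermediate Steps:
$b{\left(y,P \right)} = -6 + P$ ($b{\left(y,P \right)} = -2 + \left(P - 4\right) = -2 + \left(-4 + P\right) = -6 + P$)
$X = i \sqrt{2429}$ ($X = \sqrt{\left(-10471 - -8035\right) + 7} = \sqrt{\left(-10471 + 8035\right) + 7} = \sqrt{-2436 + 7} = \sqrt{-2429} = i \sqrt{2429} \approx 49.285 i$)
$45162 - X = 45162 - i \sqrt{2429}$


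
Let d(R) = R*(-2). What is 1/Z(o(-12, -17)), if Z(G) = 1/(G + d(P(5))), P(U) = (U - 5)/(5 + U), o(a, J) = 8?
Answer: 8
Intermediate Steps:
P(U) = (-5 + U)/(5 + U)
d(R) = -2*R
Z(G) = 1/G (Z(G) = 1/(G - 2*(-5 + 5)/(5 + 5)) = 1/(G - 2*0/10) = 1/(G - 0/5) = 1/(G - 2*0) = 1/(G + 0) = 1/G)
1/Z(o(-12, -17)) = 1/(1/8) = 1/(⅛) = 8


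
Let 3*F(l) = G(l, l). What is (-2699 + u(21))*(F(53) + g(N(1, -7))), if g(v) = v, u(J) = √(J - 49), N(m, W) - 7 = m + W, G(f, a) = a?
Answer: -151144/3 + 112*I*√7/3 ≈ -50381.0 + 98.775*I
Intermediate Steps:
N(m, W) = 7 + W + m (N(m, W) = 7 + (m + W) = 7 + (W + m) = 7 + W + m)
F(l) = l/3
u(J) = √(-49 + J)
(-2699 + u(21))*(F(53) + g(N(1, -7))) = (-2699 + √(-49 + 21))*((⅓)*53 + (7 - 7 + 1)) = (-2699 + √(-28))*(53/3 + 1) = (-2699 + 2*I*√7)*(56/3) = -151144/3 + 112*I*√7/3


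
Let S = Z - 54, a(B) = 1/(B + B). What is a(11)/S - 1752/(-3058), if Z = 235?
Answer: 28841/50318 ≈ 0.57317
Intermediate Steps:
a(B) = 1/(2*B)
S = 181 (S = 235 - 54 = 181)
a(11)/S - 1752/(-3058) = ((½)/11)/181 - 1752/(-3058) = ((½)*(1/11))*(1/181) - 1752*(-1/3058) = (1/22)*(1/181) + 876/1529 = 1/3982 + 876/1529 = 28841/50318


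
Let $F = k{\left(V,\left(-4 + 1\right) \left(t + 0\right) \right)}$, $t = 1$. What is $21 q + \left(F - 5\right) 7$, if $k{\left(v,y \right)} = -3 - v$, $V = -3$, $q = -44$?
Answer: $-959$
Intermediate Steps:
$F = 0$ ($F = -3 - -3 = -3 + 3 = 0$)
$21 q + \left(F - 5\right) 7 = 21 \left(-44\right) + \left(0 - 5\right) 7 = -924 - 35 = -959$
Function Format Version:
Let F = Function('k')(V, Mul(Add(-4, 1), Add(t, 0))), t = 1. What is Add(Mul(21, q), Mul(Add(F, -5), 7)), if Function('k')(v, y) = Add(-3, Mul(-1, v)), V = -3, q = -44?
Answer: -959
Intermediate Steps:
F = 0 (F = Add(-3, Mul(-1, -3)) = Add(-3, 3) = 0)
Add(Mul(21, q), Mul(Add(F, -5), 7)) = Add(Mul(21, -44), Mul(Add(0, -5), 7)) = Add(-924, Mul(-5, 7)) = Add(-924, -35) = -959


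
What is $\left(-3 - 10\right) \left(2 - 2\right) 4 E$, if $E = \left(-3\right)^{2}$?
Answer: $0$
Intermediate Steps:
$E = 9$
$\left(-3 - 10\right) \left(2 - 2\right) 4 E = \left(-3 - 10\right) \left(2 - 2\right) 4 \cdot 9 = \left(-13\right) 0 \cdot 4 \cdot 9 = 0 \cdot 4 \cdot 9 = 0 \cdot 9 = 0$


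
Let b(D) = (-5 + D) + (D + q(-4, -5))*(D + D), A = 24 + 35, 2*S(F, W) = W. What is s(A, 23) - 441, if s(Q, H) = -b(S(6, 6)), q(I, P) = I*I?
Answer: -553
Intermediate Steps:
S(F, W) = W/2
q(I, P) = I²
A = 59
b(D) = -5 + D + 2*D*(16 + D) (b(D) = (-5 + D) + (D + (-4)²)*(D + D) = (-5 + D) + (D + 16)*(2*D) = (-5 + D) + (16 + D)*(2*D) = (-5 + D) + 2*D*(16 + D) = -5 + D + 2*D*(16 + D))
s(Q, H) = -112 (s(Q, H) = -(-5 + 2*((½)*6)² + 33*((½)*6)) = -(-5 + 2*3² + 33*3) = -(-5 + 2*9 + 99) = -(-5 + 18 + 99) = -1*112 = -112)
s(A, 23) - 441 = -112 - 441 = -553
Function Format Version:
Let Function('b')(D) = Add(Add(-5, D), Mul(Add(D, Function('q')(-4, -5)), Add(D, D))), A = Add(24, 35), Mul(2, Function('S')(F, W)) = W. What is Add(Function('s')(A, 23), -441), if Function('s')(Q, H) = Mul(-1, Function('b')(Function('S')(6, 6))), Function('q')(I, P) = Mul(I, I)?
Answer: -553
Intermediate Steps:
Function('S')(F, W) = Mul(Rational(1, 2), W)
Function('q')(I, P) = Pow(I, 2)
A = 59
Function('b')(D) = Add(-5, D, Mul(2, D, Add(16, D))) (Function('b')(D) = Add(Add(-5, D), Mul(Add(D, Pow(-4, 2)), Add(D, D))) = Add(Add(-5, D), Mul(Add(D, 16), Mul(2, D))) = Add(Add(-5, D), Mul(Add(16, D), Mul(2, D))) = Add(Add(-5, D), Mul(2, D, Add(16, D))) = Add(-5, D, Mul(2, D, Add(16, D))))
Function('s')(Q, H) = -112 (Function('s')(Q, H) = Mul(-1, Add(-5, Mul(2, Pow(Mul(Rational(1, 2), 6), 2)), Mul(33, Mul(Rational(1, 2), 6)))) = Mul(-1, Add(-5, Mul(2, Pow(3, 2)), Mul(33, 3))) = Mul(-1, Add(-5, Mul(2, 9), 99)) = Mul(-1, Add(-5, 18, 99)) = Mul(-1, 112) = -112)
Add(Function('s')(A, 23), -441) = Add(-112, -441) = -553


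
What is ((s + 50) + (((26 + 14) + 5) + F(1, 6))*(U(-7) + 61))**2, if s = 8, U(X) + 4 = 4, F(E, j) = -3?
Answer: 6864400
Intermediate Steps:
U(X) = 0 (U(X) = -4 + 4 = 0)
((s + 50) + (((26 + 14) + 5) + F(1, 6))*(U(-7) + 61))**2 = ((8 + 50) + (((26 + 14) + 5) - 3)*(0 + 61))**2 = (58 + ((40 + 5) - 3)*61)**2 = (58 + (45 - 3)*61)**2 = (58 + 42*61)**2 = (58 + 2562)**2 = 2620**2 = 6864400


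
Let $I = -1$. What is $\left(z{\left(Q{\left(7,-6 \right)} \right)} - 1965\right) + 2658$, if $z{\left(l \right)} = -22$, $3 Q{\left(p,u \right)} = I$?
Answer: $671$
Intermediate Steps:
$Q{\left(p,u \right)} = - \frac{1}{3}$ ($Q{\left(p,u \right)} = \frac{1}{3} \left(-1\right) = - \frac{1}{3}$)
$\left(z{\left(Q{\left(7,-6 \right)} \right)} - 1965\right) + 2658 = \left(-22 - 1965\right) + 2658 = -1987 + 2658 = 671$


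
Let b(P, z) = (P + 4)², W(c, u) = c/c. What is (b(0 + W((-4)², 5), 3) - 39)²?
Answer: 196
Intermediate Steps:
W(c, u) = 1
b(P, z) = (4 + P)²
(b(0 + W((-4)², 5), 3) - 39)² = ((4 + (0 + 1))² - 39)² = ((4 + 1)² - 39)² = (5² - 39)² = (25 - 39)² = (-14)² = 196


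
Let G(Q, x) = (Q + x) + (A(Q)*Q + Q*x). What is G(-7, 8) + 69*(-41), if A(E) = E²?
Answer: -3227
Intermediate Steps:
G(Q, x) = Q + x + Q³ + Q*x (G(Q, x) = (Q + x) + (Q²*Q + Q*x) = (Q + x) + (Q³ + Q*x) = Q + x + Q³ + Q*x)
G(-7, 8) + 69*(-41) = (-7 + 8 + (-7)³ - 7*8) + 69*(-41) = (-7 + 8 - 343 - 56) - 2829 = -398 - 2829 = -3227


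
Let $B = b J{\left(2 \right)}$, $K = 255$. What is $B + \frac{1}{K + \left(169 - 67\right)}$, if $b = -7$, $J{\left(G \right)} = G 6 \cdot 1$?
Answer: $- \frac{29987}{357} \approx -83.997$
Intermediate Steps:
$J{\left(G \right)} = 6 G$ ($J{\left(G \right)} = 6 G 1 = 6 G$)
$B = -84$ ($B = - 7 \cdot 6 \cdot 2 = \left(-7\right) 12 = -84$)
$B + \frac{1}{K + \left(169 - 67\right)} = -84 + \frac{1}{255 + \left(169 - 67\right)} = -84 + \frac{1}{255 + 102} = -84 + \frac{1}{357} = - \frac{29987}{357}$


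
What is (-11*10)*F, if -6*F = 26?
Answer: 1430/3 ≈ 476.67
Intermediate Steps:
F = -13/3 (F = -⅙*26 = -13/3 ≈ -4.3333)
(-11*10)*F = -11*10*(-13/3) = -110*(-13/3) = 1430/3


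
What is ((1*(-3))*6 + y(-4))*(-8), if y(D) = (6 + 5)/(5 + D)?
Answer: 56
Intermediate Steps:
y(D) = 11/(5 + D)
((1*(-3))*6 + y(-4))*(-8) = ((1*(-3))*6 + 11/(5 - 4))*(-8) = (-3*6 + 11/1)*(-8) = (-18 + 11*1)*(-8) = (-18 + 11)*(-8) = -7*(-8) = 56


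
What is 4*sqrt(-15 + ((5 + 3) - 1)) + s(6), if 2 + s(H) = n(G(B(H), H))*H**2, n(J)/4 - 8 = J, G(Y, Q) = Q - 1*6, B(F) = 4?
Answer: 1150 + 8*I*sqrt(2) ≈ 1150.0 + 11.314*I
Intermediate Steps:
G(Y, Q) = -6 + Q (G(Y, Q) = Q - 6 = -6 + Q)
n(J) = 32 + 4*J
s(H) = -2 + H**2*(8 + 4*H) (s(H) = -2 + (32 + 4*(-6 + H))*H**2 = -2 + (32 + (-24 + 4*H))*H**2 = -2 + (8 + 4*H)*H**2 = -2 + H**2*(8 + 4*H))
4*sqrt(-15 + ((5 + 3) - 1)) + s(6) = 4*sqrt(-15 + ((5 + 3) - 1)) + (-2 + 4*6**2*(2 + 6)) = 4*sqrt(-15 + (8 - 1)) + (-2 + 4*36*8) = 4*sqrt(-15 + 7) + (-2 + 1152) = 4*sqrt(-8) + 1150 = 4*(2*I*sqrt(2)) + 1150 = 8*I*sqrt(2) + 1150 = 1150 + 8*I*sqrt(2)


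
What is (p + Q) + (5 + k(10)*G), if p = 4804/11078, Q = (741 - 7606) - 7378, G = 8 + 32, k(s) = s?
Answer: -76646280/5539 ≈ -13838.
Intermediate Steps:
G = 40
Q = -14243 (Q = -6865 - 7378 = -14243)
p = 2402/5539 (p = 4804*(1/11078) = 2402/5539 ≈ 0.43365)
(p + Q) + (5 + k(10)*G) = (2402/5539 - 14243) + (5 + 10*40) = -78889575/5539 + (5 + 400) = -78889575/5539 + 405 = -76646280/5539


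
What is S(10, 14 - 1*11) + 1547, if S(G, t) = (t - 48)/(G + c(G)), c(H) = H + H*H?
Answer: 12373/8 ≈ 1546.6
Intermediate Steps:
c(H) = H + H²
S(G, t) = (-48 + t)/(G + G*(1 + G)) (S(G, t) = (t - 48)/(G + G*(1 + G)) = (-48 + t)/(G + G*(1 + G)))
S(10, 14 - 1*11) + 1547 = (-48 + (14 - 1*11))/(10*(2 + 10)) + 1547 = (⅒)*(-48 + (14 - 11))/12 + 1547 = (⅒)*(1/12)*(-48 + 3) + 1547 = (⅒)*(1/12)*(-45) + 1547 = -3/8 + 1547 = 12373/8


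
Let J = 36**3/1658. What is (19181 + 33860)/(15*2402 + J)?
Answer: 43970989/29892198 ≈ 1.4710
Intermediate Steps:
J = 23328/829 (J = 46656*(1/1658) = 23328/829 ≈ 28.140)
(19181 + 33860)/(15*2402 + J) = (19181 + 33860)/(15*2402 + 23328/829) = 53041/(36030 + 23328/829) = 53041/(29892198/829) = 53041*(829/29892198) = 43970989/29892198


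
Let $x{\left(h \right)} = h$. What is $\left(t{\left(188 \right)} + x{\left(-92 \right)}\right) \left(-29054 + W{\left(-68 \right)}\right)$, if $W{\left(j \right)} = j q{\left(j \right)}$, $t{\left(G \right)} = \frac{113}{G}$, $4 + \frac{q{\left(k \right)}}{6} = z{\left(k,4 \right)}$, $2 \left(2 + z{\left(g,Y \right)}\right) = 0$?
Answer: $\frac{228585449}{94} \approx 2.4318 \cdot 10^{6}$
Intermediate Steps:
$z{\left(g,Y \right)} = -2$ ($z{\left(g,Y \right)} = -2 + \frac{1}{2} \cdot 0 = -2 + 0 = -2$)
$q{\left(k \right)} = -36$ ($q{\left(k \right)} = -24 + 6 \left(-2\right) = -24 - 12 = -36$)
$W{\left(j \right)} = - 36 j$ ($W{\left(j \right)} = j \left(-36\right) = - 36 j$)
$\left(t{\left(188 \right)} + x{\left(-92 \right)}\right) \left(-29054 + W{\left(-68 \right)}\right) = \left(\frac{113}{188} - 92\right) \left(-29054 - -2448\right) = \left(113 \cdot \frac{1}{188} - 92\right) \left(-29054 + 2448\right) = \left(\frac{113}{188} - 92\right) \left(-26606\right) = \left(- \frac{17183}{188}\right) \left(-26606\right) = \frac{228585449}{94}$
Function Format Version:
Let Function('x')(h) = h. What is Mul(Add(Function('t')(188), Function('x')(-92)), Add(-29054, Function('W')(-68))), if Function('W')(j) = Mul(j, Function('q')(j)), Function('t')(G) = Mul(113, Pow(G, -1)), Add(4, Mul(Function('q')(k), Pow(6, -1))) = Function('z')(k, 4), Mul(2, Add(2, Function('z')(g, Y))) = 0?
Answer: Rational(228585449, 94) ≈ 2.4318e+6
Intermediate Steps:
Function('z')(g, Y) = -2 (Function('z')(g, Y) = Add(-2, Mul(Rational(1, 2), 0)) = Add(-2, 0) = -2)
Function('q')(k) = -36 (Function('q')(k) = Add(-24, Mul(6, -2)) = Add(-24, -12) = -36)
Function('W')(j) = Mul(-36, j) (Function('W')(j) = Mul(j, -36) = Mul(-36, j))
Mul(Add(Function('t')(188), Function('x')(-92)), Add(-29054, Function('W')(-68))) = Mul(Add(Mul(113, Pow(188, -1)), -92), Add(-29054, Mul(-36, -68))) = Mul(Add(Mul(113, Rational(1, 188)), -92), Add(-29054, 2448)) = Mul(Add(Rational(113, 188), -92), -26606) = Mul(Rational(-17183, 188), -26606) = Rational(228585449, 94)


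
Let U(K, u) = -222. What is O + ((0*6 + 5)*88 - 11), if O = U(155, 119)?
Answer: 207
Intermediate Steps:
O = -222
O + ((0*6 + 5)*88 - 11) = -222 + ((0*6 + 5)*88 - 11) = -222 + ((0 + 5)*88 - 11) = -222 + (5*88 - 11) = -222 + (440 - 11) = -222 + 429 = 207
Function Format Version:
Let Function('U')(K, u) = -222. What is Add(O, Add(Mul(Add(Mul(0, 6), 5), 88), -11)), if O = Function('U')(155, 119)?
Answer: 207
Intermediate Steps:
O = -222
Add(O, Add(Mul(Add(Mul(0, 6), 5), 88), -11)) = Add(-222, Add(Mul(Add(Mul(0, 6), 5), 88), -11)) = Add(-222, Add(Mul(Add(0, 5), 88), -11)) = Add(-222, Add(Mul(5, 88), -11)) = Add(-222, Add(440, -11)) = Add(-222, 429) = 207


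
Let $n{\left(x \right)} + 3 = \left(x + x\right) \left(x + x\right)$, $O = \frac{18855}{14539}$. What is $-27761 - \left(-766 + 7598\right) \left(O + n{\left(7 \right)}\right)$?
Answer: $- \frac{2814744429}{2077} \approx -1.3552 \cdot 10^{6}$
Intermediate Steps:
$O = \frac{18855}{14539}$ ($O = 18855 \cdot \frac{1}{14539} = \frac{18855}{14539} \approx 1.2969$)
$n{\left(x \right)} = -3 + 4 x^{2}$ ($n{\left(x \right)} = -3 + \left(x + x\right) \left(x + x\right) = -3 + 2 x 2 x = -3 + 4 x^{2}$)
$-27761 - \left(-766 + 7598\right) \left(O + n{\left(7 \right)}\right) = -27761 - \left(-766 + 7598\right) \left(\frac{18855}{14539} - \left(3 - 4 \cdot 7^{2}\right)\right) = -27761 - 6832 \left(\frac{18855}{14539} + \left(-3 + 4 \cdot 49\right)\right) = -27761 - 6832 \left(\frac{18855}{14539} + \left(-3 + 196\right)\right) = -27761 - 6832 \left(\frac{18855}{14539} + 193\right) = -27761 - 6832 \cdot \frac{2824882}{14539} = -27761 - \frac{2757084832}{2077} = - \frac{2814744429}{2077}$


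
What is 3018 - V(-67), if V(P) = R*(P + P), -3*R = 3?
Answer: 2884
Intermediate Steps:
R = -1 (R = -⅓*3 = -1)
V(P) = -2*P (V(P) = -(P + P) = -2*P)
3018 - V(-67) = 3018 - (-2)*(-67) = 3018 - 1*134 = 3018 - 134 = 2884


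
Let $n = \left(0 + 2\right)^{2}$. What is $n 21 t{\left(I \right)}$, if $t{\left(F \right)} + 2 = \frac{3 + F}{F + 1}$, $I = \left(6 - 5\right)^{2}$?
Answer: $0$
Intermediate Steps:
$I = 1$ ($I = 1^{2} = 1$)
$n = 4$ ($n = 2^{2} = 4$)
$t{\left(F \right)} = -2 + \frac{3 + F}{1 + F}$ ($t{\left(F \right)} = -2 + \frac{3 + F}{F + 1} = -2 + \frac{3 + F}{1 + F}$)
$n 21 t{\left(I \right)} = 4 \cdot 21 \frac{1 - 1}{1 + 1} = 84 \frac{1 - 1}{2} = 84 \cdot \frac{1}{2} \cdot 0 = 84 \cdot 0 = 0$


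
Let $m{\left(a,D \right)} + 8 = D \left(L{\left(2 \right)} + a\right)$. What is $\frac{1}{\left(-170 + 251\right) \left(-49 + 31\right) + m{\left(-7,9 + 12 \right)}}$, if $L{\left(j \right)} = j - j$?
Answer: $- \frac{1}{1613} \approx -0.00061996$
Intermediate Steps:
$L{\left(j \right)} = 0$
$m{\left(a,D \right)} = -8 + D a$ ($m{\left(a,D \right)} = -8 + D \left(0 + a\right) = -8 + D a$)
$\frac{1}{\left(-170 + 251\right) \left(-49 + 31\right) + m{\left(-7,9 + 12 \right)}} = \frac{1}{\left(-170 + 251\right) \left(-49 + 31\right) + \left(-8 + \left(9 + 12\right) \left(-7\right)\right)} = \frac{1}{81 \left(-18\right) + \left(-8 + 21 \left(-7\right)\right)} = \frac{1}{-1458 - 155} = \frac{1}{-1613} = - \frac{1}{1613}$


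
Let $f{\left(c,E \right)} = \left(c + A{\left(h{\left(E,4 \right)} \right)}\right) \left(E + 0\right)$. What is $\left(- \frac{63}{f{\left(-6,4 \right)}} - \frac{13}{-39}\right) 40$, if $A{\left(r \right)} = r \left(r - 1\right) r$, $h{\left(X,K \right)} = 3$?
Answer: $- \frac{235}{6} \approx -39.167$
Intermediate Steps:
$A{\left(r \right)} = r^{2} \left(-1 + r\right)$ ($A{\left(r \right)} = r \left(-1 + r\right) r = r^{2} \left(-1 + r\right)$)
$f{\left(c,E \right)} = E \left(18 + c\right)$ ($f{\left(c,E \right)} = \left(c + 3^{2} \left(-1 + 3\right)\right) \left(E + 0\right) = \left(c + 9 \cdot 2\right) E = \left(c + 18\right) E = \left(18 + c\right) E = E \left(18 + c\right)$)
$\left(- \frac{63}{f{\left(-6,4 \right)}} - \frac{13}{-39}\right) 40 = \left(- \frac{63}{4 \left(18 - 6\right)} - \frac{13}{-39}\right) 40 = \left(- \frac{63}{4 \cdot 12} - - \frac{1}{3}\right) 40 = \left(- \frac{63}{48} + \frac{1}{3}\right) 40 = \left(\left(-63\right) \frac{1}{48} + \frac{1}{3}\right) 40 = \left(- \frac{21}{16} + \frac{1}{3}\right) 40 = \left(- \frac{47}{48}\right) 40 = - \frac{235}{6}$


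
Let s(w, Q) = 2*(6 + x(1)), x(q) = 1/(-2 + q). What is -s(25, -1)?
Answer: -10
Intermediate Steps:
s(w, Q) = 10 (s(w, Q) = 2*(6 + 1/(-2 + 1)) = 2*(6 + 1/(-1)) = 2*(6 - 1) = 2*5 = 10)
-s(25, -1) = -1*10 = -10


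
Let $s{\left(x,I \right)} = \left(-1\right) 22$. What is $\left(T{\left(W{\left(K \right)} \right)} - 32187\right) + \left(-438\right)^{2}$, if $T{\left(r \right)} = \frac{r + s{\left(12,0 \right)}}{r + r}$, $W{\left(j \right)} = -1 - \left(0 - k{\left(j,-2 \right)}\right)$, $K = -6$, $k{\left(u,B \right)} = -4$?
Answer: $\frac{1596597}{10} \approx 1.5966 \cdot 10^{5}$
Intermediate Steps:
$s{\left(x,I \right)} = -22$
$W{\left(j \right)} = -5$ ($W{\left(j \right)} = -1 - \left(0 - -4\right) = -1 - \left(0 + 4\right) = -1 - 4 = -5$)
$T{\left(r \right)} = \frac{-22 + r}{2 r}$ ($T{\left(r \right)} = \frac{r - 22}{r + r} = \frac{-22 + r}{2 r}$)
$\left(T{\left(W{\left(K \right)} \right)} - 32187\right) + \left(-438\right)^{2} = \left(\frac{-22 - 5}{2 \left(-5\right)} - 32187\right) + \left(-438\right)^{2} = \left(\frac{1}{2} \left(- \frac{1}{5}\right) \left(-27\right) - 32187\right) + 191844 = \left(\frac{27}{10} - 32187\right) + 191844 = - \frac{321843}{10} + 191844 = \frac{1596597}{10}$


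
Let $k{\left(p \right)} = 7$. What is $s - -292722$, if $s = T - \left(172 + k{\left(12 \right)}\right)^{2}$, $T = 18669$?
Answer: $279350$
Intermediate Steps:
$s = -13372$ ($s = 18669 - \left(172 + 7\right)^{2} = 18669 - 179^{2} = 18669 - 32041 = -13372$)
$s - -292722 = -13372 - -292722 = -13372 + 292722 = 279350$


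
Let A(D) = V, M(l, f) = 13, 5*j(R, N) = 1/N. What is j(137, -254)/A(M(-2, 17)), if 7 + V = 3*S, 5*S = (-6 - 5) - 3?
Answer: 1/19558 ≈ 5.1130e-5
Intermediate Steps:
j(R, N) = 1/(5*N)
S = -14/5 (S = ((-6 - 5) - 3)/5 = (-11 - 3)/5 = (⅕)*(-14) = -14/5 ≈ -2.8000)
V = -77/5 (V = -7 + 3*(-14/5) = -7 - 42/5 = -77/5 ≈ -15.400)
A(D) = -77/5
j(137, -254)/A(M(-2, 17)) = ((⅕)/(-254))/(-77/5) = ((⅕)*(-1/254))*(-5/77) = -1/1270*(-5/77) = 1/19558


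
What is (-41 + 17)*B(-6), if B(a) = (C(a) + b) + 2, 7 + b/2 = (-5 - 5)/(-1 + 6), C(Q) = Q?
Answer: 528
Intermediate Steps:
b = -18 (b = -14 + 2*((-5 - 5)/(-1 + 6)) = -14 + 2*(-10/5) = -14 + 2*(-10*⅕) = -14 + 2*(-2) = -14 - 4 = -18)
B(a) = -16 + a (B(a) = (a - 18) + 2 = (-18 + a) + 2 = -16 + a)
(-41 + 17)*B(-6) = (-41 + 17)*(-16 - 6) = -24*(-22) = 528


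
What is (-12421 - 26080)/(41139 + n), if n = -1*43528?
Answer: 38501/2389 ≈ 16.116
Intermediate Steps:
n = -43528
(-12421 - 26080)/(41139 + n) = (-12421 - 26080)/(41139 - 43528) = -38501/(-2389) = -38501*(-1/2389) = 38501/2389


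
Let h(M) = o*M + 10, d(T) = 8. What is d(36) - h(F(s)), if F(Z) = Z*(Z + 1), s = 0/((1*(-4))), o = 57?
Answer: -2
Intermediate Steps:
s = 0 (s = 0/(-4) = 0*(-1/4) = 0)
F(Z) = Z*(1 + Z)
h(M) = 10 + 57*M (h(M) = 57*M + 10 = 10 + 57*M)
d(36) - h(F(s)) = 8 - (10 + 57*(0*(1 + 0))) = 8 - (10 + 57*(0*1)) = 8 - (10 + 57*0) = 8 - (10 + 0) = 8 - 1*10 = 8 - 10 = -2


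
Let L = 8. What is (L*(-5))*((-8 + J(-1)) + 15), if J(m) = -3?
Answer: -160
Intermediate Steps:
(L*(-5))*((-8 + J(-1)) + 15) = (8*(-5))*((-8 - 3) + 15) = -40*(-11 + 15) = -40*4 = -160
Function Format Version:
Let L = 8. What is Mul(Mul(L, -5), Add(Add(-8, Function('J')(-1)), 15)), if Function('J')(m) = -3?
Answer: -160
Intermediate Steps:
Mul(Mul(L, -5), Add(Add(-8, Function('J')(-1)), 15)) = Mul(Mul(8, -5), Add(Add(-8, -3), 15)) = Mul(-40, Add(-11, 15)) = Mul(-40, 4) = -160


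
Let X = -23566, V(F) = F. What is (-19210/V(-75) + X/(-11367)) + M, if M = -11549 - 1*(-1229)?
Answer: -571862032/56835 ≈ -10062.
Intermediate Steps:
M = -10320 (M = -11549 + 1229 = -10320)
(-19210/V(-75) + X/(-11367)) + M = (-19210/(-75) - 23566/(-11367)) - 10320 = (-19210*(-1/75) - 23566*(-1/11367)) - 10320 = (3842/15 + 23566/11367) - 10320 = 14675168/56835 - 10320 = -571862032/56835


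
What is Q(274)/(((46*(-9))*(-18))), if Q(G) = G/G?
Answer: 1/7452 ≈ 0.00013419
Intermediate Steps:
Q(G) = 1
Q(274)/(((46*(-9))*(-18))) = 1/((46*(-9))*(-18)) = 1/(-414*(-18)) = 1/7452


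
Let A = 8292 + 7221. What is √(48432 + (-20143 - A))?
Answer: 2*√3194 ≈ 113.03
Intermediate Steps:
A = 15513
√(48432 + (-20143 - A)) = √(48432 + (-20143 - 1*15513)) = √(48432 + (-20143 - 15513)) = √(48432 - 35656) = √12776 = 2*√3194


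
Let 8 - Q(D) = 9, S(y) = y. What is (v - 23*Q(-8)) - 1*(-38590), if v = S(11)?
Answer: 38624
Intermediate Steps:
v = 11
Q(D) = -1 (Q(D) = 8 - 1*9 = 8 - 9 = -1)
(v - 23*Q(-8)) - 1*(-38590) = (11 - 23*(-1)) - 1*(-38590) = (11 + 23) + 38590 = 34 + 38590 = 38624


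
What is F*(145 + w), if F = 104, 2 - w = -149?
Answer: 30784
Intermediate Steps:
w = 151 (w = 2 - 1*(-149) = 2 + 149 = 151)
F*(145 + w) = 104*(145 + 151) = 104*296 = 30784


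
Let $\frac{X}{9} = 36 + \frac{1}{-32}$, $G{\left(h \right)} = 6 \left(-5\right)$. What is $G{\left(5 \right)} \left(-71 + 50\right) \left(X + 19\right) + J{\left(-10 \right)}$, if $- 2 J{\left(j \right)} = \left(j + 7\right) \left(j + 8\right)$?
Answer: $\frac{3454557}{16} \approx 2.1591 \cdot 10^{5}$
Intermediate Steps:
$J{\left(j \right)} = - \frac{\left(7 + j\right) \left(8 + j\right)}{2}$ ($J{\left(j \right)} = - \frac{\left(j + 7\right) \left(j + 8\right)}{2} = - \frac{\left(7 + j\right) \left(8 + j\right)}{2}$)
$G{\left(h \right)} = -30$
$X = \frac{10359}{32}$ ($X = 9 \left(36 + \frac{1}{-32}\right) = 9 \left(36 - \frac{1}{32}\right) = 9 \cdot \frac{1151}{32} = \frac{10359}{32} \approx 323.72$)
$G{\left(5 \right)} \left(-71 + 50\right) \left(X + 19\right) + J{\left(-10 \right)} = - 30 \left(-71 + 50\right) \left(\frac{10359}{32} + 19\right) - \left(-47 + 50\right) = - 30 \left(\left(-21\right) \frac{10967}{32}\right) - 3 = \left(-30\right) \left(- \frac{230307}{32}\right) - 3 = \frac{3454605}{16} - 3 = \frac{3454557}{16}$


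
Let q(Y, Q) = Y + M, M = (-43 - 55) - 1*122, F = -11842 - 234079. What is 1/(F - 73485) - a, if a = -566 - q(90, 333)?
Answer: 139261015/319406 ≈ 436.00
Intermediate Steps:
F = -245921
M = -220 (M = -98 - 122 = -220)
q(Y, Q) = -220 + Y (q(Y, Q) = Y - 220 = -220 + Y)
a = -436 (a = -566 - (-220 + 90) = -566 - 1*(-130) = -566 + 130 = -436)
1/(F - 73485) - a = 1/(-245921 - 73485) - 1*(-436) = 1/(-319406) + 436 = -1/319406 + 436 = 139261015/319406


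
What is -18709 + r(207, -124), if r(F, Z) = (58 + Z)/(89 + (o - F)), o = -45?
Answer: -3049501/163 ≈ -18709.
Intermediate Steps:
r(F, Z) = (58 + Z)/(44 - F) (r(F, Z) = (58 + Z)/(89 + (-45 - F)) = (58 + Z)/(44 - F))
-18709 + r(207, -124) = -18709 + (-58 - 1*(-124))/(-44 + 207) = -18709 + (-58 + 124)/163 = -18709 + (1/163)*66 = -18709 + 66/163 = -3049501/163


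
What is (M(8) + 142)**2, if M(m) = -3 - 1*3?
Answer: 18496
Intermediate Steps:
M(m) = -6 (M(m) = -3 - 3 = -6)
(M(8) + 142)**2 = (-6 + 142)**2 = 136**2 = 18496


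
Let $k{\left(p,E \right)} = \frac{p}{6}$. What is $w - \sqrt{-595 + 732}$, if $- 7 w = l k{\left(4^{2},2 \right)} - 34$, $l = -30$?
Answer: $\frac{114}{7} - \sqrt{137} \approx 4.581$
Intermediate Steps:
$k{\left(p,E \right)} = \frac{p}{6}$ ($k{\left(p,E \right)} = p \frac{1}{6} = \frac{p}{6}$)
$w = \frac{114}{7}$ ($w = - \frac{- 30 \frac{4^{2}}{6} - 34}{7} = - \frac{- 30 \cdot \frac{1}{6} \cdot 16 - 34}{7} = - \frac{\left(-30\right) \frac{8}{3} - 34}{7} = - \frac{-80 - 34}{7} = \left(- \frac{1}{7}\right) \left(-114\right) = \frac{114}{7} \approx 16.286$)
$w - \sqrt{-595 + 732} = \frac{114}{7} - \sqrt{-595 + 732} = \frac{114}{7} - \sqrt{137}$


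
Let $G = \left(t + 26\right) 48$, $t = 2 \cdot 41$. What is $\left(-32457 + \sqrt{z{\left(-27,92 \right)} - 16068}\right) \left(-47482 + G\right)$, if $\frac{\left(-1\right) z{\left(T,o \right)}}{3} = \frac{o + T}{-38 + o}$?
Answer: $1372866186 - \frac{359533 i \sqrt{2002}}{3} \approx 1.3729 \cdot 10^{9} - 5.3623 \cdot 10^{6} i$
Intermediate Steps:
$t = 82$
$z{\left(T,o \right)} = - \frac{3 \left(T + o\right)}{-38 + o}$ ($z{\left(T,o \right)} = - 3 \frac{o + T}{-38 + o} = - 3 \frac{T + o}{-38 + o} = - \frac{3 \left(T + o\right)}{-38 + o}$)
$G = 5184$ ($G = \left(82 + 26\right) 48 = 108 \cdot 48 = 5184$)
$\left(-32457 + \sqrt{z{\left(-27,92 \right)} - 16068}\right) \left(-47482 + G\right) = \left(-32457 + \sqrt{\frac{3 \left(\left(-1\right) \left(-27\right) - 92\right)}{-38 + 92} - 16068}\right) \left(-47482 + 5184\right) = \left(-32457 + \sqrt{\frac{3 \left(27 - 92\right)}{54} - 16068}\right) \left(-42298\right) = \left(-32457 + \sqrt{3 \cdot \frac{1}{54} \left(-65\right) - 16068}\right) \left(-42298\right) = \left(-32457 + \sqrt{- \frac{65}{18} - 16068}\right) \left(-42298\right) = \left(-32457 + \sqrt{- \frac{289289}{18}}\right) \left(-42298\right) = \left(-32457 + \frac{17 i \sqrt{2002}}{6}\right) \left(-42298\right) = 1372866186 - \frac{359533 i \sqrt{2002}}{3}$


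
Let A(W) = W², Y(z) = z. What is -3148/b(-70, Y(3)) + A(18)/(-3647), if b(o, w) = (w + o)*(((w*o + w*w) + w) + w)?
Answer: -15713816/47648055 ≈ -0.32979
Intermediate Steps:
b(o, w) = (o + w)*(w² + 2*w + o*w) (b(o, w) = (o + w)*(((o*w + w²) + w) + w) = (o + w)*(((w² + o*w) + w) + w) = (o + w)*((w + w² + o*w) + w) = (o + w)*(w² + 2*w + o*w))
-3148/b(-70, Y(3)) + A(18)/(-3647) = -3148*1/(3*((-70)² + 3² + 2*(-70) + 2*3 + 2*(-70)*3)) + 18²/(-3647) = -3148*1/(3*(4900 + 9 - 140 + 6 - 420)) + 324*(-1/3647) = -3148/(3*4355) - 324/3647 = -3148/13065 - 324/3647 = -15713816/47648055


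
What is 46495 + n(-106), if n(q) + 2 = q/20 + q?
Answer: 463817/10 ≈ 46382.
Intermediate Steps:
n(q) = -2 + 21*q/20 (n(q) = -2 + (q/20 + q) = -2 + 21*q/20)
46495 + n(-106) = 46495 + (-2 + (21/20)*(-106)) = 46495 + (-2 - 1113/10) = 46495 - 1133/10 = 463817/10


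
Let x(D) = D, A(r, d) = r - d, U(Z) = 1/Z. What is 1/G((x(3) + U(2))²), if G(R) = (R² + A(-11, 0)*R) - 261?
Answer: -16/3931 ≈ -0.0040702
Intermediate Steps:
G(R) = -261 + R² - 11*R (G(R) = (R² + (-11 - 1*0)*R) - 261 = (R² + (-11 + 0)*R) - 261 = (R² - 11*R) - 261 = -261 + R² - 11*R)
1/G((x(3) + U(2))²) = 1/(-261 + ((3 + 1/2)²)² - 11*(3 + 1/2)²) = 1/(-261 + ((3 + ½)²)² - 11*(3 + ½)²) = 1/(-261 + ((7/2)²)² - 11*(7/2)²) = 1/(-261 + (49/4)² - 11*49/4) = 1/(-261 + 2401/16 - 539/4) = 1/(-3931/16) = -16/3931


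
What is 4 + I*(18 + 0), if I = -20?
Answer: -356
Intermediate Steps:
4 + I*(18 + 0) = 4 - 20*(18 + 0) = 4 - 20*18 = 4 - 360 = -356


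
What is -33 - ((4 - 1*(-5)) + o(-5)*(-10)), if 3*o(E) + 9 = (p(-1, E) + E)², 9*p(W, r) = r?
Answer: 7504/243 ≈ 30.881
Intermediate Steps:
p(W, r) = r/9
o(E) = -3 + 100*E²/243 (o(E) = -3 + (E/9 + E)²/3 = -3 + (10*E/9)²/3 = -3 + (100*E²/81)/3 = -3 + 100*E²/243)
-33 - ((4 - 1*(-5)) + o(-5)*(-10)) = -33 - ((4 - 1*(-5)) + (-3 + (100/243)*(-5)²)*(-10)) = -33 - ((4 + 5) + (-3 + (100/243)*25)*(-10)) = -33 - (9 + (-3 + 2500/243)*(-10)) = -33 - (9 + (1771/243)*(-10)) = -33 - (9 - 17710/243) = -33 - 1*(-15523/243) = -33 + 15523/243 = 7504/243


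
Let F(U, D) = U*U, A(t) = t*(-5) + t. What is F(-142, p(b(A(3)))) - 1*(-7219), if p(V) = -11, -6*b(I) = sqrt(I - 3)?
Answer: 27383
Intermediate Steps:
A(t) = -4*t (A(t) = -5*t + t = -4*t)
b(I) = -sqrt(-3 + I)/6 (b(I) = -sqrt(I - 3)/6 = -sqrt(-3 + I)/6)
F(U, D) = U**2
F(-142, p(b(A(3)))) - 1*(-7219) = (-142)**2 - 1*(-7219) = 20164 + 7219 = 27383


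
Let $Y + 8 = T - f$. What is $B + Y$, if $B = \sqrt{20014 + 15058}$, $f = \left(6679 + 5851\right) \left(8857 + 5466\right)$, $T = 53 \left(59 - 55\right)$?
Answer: $-179466986 + 16 \sqrt{137} \approx -1.7947 \cdot 10^{8}$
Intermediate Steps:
$T = 212$ ($T = 53 \cdot 4 = 212$)
$f = 179467190$ ($f = 12530 \cdot 14323 = 179467190$)
$B = 16 \sqrt{137}$ ($B = \sqrt{35072} = 16 \sqrt{137} \approx 187.28$)
$Y = -179466986$ ($Y = -8 + \left(212 - 179467190\right) = -8 - 179466978 = -179466986$)
$B + Y = 16 \sqrt{137} - 179466986 = -179466986 + 16 \sqrt{137}$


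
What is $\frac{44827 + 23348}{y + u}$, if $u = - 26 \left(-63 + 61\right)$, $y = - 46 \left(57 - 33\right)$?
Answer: $- \frac{68175}{1052} \approx -64.805$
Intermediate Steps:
$y = -1104$ ($y = \left(-46\right) 24 = -1104$)
$u = 52$ ($u = \left(-26\right) \left(-2\right) = 52$)
$\frac{44827 + 23348}{y + u} = \frac{44827 + 23348}{-1104 + 52} = \frac{68175}{-1052} = 68175 \left(- \frac{1}{1052}\right) = - \frac{68175}{1052}$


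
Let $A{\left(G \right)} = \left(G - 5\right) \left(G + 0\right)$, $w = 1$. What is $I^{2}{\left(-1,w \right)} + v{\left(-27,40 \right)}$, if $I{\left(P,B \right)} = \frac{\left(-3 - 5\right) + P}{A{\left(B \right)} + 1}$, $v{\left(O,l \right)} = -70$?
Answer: $-61$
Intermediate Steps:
$A{\left(G \right)} = G \left(-5 + G\right)$ ($A{\left(G \right)} = \left(-5 + G\right) G = G \left(-5 + G\right)$)
$I{\left(P,B \right)} = \frac{-8 + P}{1 + B \left(-5 + B\right)}$ ($I{\left(P,B \right)} = \frac{\left(-3 - 5\right) + P}{B \left(-5 + B\right) + 1} = \frac{-8 + P}{1 + B \left(-5 + B\right)}$)
$I^{2}{\left(-1,w \right)} + v{\left(-27,40 \right)} = \left(\frac{-8 - 1}{1 + 1 \left(-5 + 1\right)}\right)^{2} - 70 = \left(\frac{1}{1 + 1 \left(-4\right)} \left(-9\right)\right)^{2} - 70 = \left(\frac{1}{1 - 4} \left(-9\right)\right)^{2} - 70 = \left(\frac{1}{-3} \left(-9\right)\right)^{2} - 70 = \left(\left(- \frac{1}{3}\right) \left(-9\right)\right)^{2} - 70 = 3^{2} - 70 = 9 - 70 = -61$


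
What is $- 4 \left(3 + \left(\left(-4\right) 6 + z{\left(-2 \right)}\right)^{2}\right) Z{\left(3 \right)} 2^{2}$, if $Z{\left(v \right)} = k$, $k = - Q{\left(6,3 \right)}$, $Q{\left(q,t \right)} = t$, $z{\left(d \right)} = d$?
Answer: $32592$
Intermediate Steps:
$k = -3$ ($k = \left(-1\right) 3 = -3$)
$Z{\left(v \right)} = -3$
$- 4 \left(3 + \left(\left(-4\right) 6 + z{\left(-2 \right)}\right)^{2}\right) Z{\left(3 \right)} 2^{2} = - 4 \left(3 + \left(\left(-4\right) 6 - 2\right)^{2}\right) \left(-3\right) 2^{2} = - 4 \left(3 + \left(-24 - 2\right)^{2}\right) \left(-3\right) 4 = - 4 \left(3 + \left(-26\right)^{2}\right) \left(-3\right) 4 = - 4 \left(3 + 676\right) \left(-3\right) 4 = \left(-4\right) 679 \left(-3\right) 4 = \left(-2716\right) \left(-3\right) 4 = 8148 \cdot 4 = 32592$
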